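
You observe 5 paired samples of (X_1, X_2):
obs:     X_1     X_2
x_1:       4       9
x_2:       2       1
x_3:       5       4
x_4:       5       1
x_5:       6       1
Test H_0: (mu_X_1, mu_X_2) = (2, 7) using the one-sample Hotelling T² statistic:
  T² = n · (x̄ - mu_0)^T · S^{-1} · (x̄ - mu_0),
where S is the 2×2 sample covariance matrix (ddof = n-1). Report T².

Step 1 — sample mean vector:
  mean(X_1) = (4 + 2 + 5 + 5 + 6) / 5 = 22/5 = 4.4
  mean(X_2) = (9 + 1 + 4 + 1 + 1) / 5 = 16/5 = 3.2
  x̄ = (4.4, 3.2),  deviation x̄ - mu_0 = (4.4, 3.2) - (2, 7) = (2.4, -3.8).

Step 2 — sample covariance matrix, S[i,j] = (1/(n-1)) · Σ_k (x_{k,i} - mean_i) · (x_{k,j} - mean_j), divisor n-1 = 4:
  S[X_1,X_1] = ((-0.4)·(-0.4) + (-2.4)·(-2.4) + (0.6)·(0.6) + (0.6)·(0.6) + (1.6)·(1.6)) / 4 = 9.2/4 = 2.3
  S[X_1,X_2] = ((-0.4)·(5.8) + (-2.4)·(-2.2) + (0.6)·(0.8) + (0.6)·(-2.2) + (1.6)·(-2.2)) / 4 = -1.4/4 = -0.35
  S[X_2,X_2] = ((5.8)·(5.8) + (-2.2)·(-2.2) + (0.8)·(0.8) + (-2.2)·(-2.2) + (-2.2)·(-2.2)) / 4 = 48.8/4 = 12.2
  S = [[2.3, -0.35],
 [-0.35, 12.2]].

Step 3 — invert S. det(S) = 2.3·12.2 - (-0.35)² = 27.9375.
  S^{-1} = (1/det) · [[d, -b], [-b, a]] = [[0.4367, 0.0125],
 [0.0125, 0.0823]].

Step 4 — quadratic form (x̄ - mu_0)^T · S^{-1} · (x̄ - mu_0):
  S^{-1} · (x̄ - mu_0) = (1.0004, -0.2828),
  (x̄ - mu_0)^T · [...] = (2.4)·(1.0004) + (-3.8)·(-0.2828) = 3.4756.

Step 5 — scale by n: T² = 5 · 3.4756 = 17.3781.

T² ≈ 17.3781


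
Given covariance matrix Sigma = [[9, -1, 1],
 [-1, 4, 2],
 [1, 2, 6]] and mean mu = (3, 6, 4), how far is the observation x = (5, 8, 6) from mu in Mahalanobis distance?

Step 1 — centre the observation: (x - mu) = (2, 2, 2).

Step 2 — invert Sigma (cofactor / det for 3×3, or solve directly):
  Sigma^{-1} = [[0.1205, 0.0482, -0.0361],
 [0.0482, 0.3193, -0.1145],
 [-0.0361, -0.1145, 0.2108]].

Step 3 — form the quadratic (x - mu)^T · Sigma^{-1} · (x - mu):
  Sigma^{-1} · (x - mu) = (0.2651, 0.506, 0.1205).
  (x - mu)^T · [Sigma^{-1} · (x - mu)] = (2)·(0.2651) + (2)·(0.506) + (2)·(0.1205) = 1.7831.

Step 4 — take square root: d = √(1.7831) ≈ 1.3353.

d(x, mu) = √(1.7831) ≈ 1.3353


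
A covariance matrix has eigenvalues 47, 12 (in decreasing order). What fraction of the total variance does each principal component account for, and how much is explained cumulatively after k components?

Step 1 — total variance = trace(Sigma) = Σ λ_i = 47 + 12 = 59.

Step 2 — fraction explained by component i = λ_i / Σ λ:
  PC1: 47/59 = 0.7966
  PC2: 12/59 = 0.2034

Step 3 — cumulative fraction after k components = (λ_1 + ... + λ_k) / Σ λ:
  k = 1: 47/59 = 0.7966
  k = 2: (47 + 12)/59 = 59/59 = 1

Summary (fraction, with percent):

explained: PC1 0.7966 (79.66%), PC2 0.2034 (20.34%);  cumulative: 0.7966, 1


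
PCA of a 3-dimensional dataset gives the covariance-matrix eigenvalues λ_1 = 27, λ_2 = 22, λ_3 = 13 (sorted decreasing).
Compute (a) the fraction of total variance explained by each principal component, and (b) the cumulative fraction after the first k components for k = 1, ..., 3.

Step 1 — total variance = trace(Sigma) = Σ λ_i = 27 + 22 + 13 = 62.

Step 2 — fraction explained by component i = λ_i / Σ λ:
  PC1: 27/62 = 0.4355
  PC2: 22/62 = 0.3548
  PC3: 13/62 = 0.2097

Step 3 — cumulative fraction after k components = (λ_1 + ... + λ_k) / Σ λ:
  k = 1: 27/62 = 0.4355
  k = 2: (27 + 22)/62 = 49/62 = 0.7903
  k = 3: (27 + 22 + 13)/62 = 62/62 = 1

Summary (fraction, with percent):

explained: PC1 0.4355 (43.55%), PC2 0.3548 (35.48%), PC3 0.2097 (20.97%);  cumulative: 0.4355, 0.7903, 1


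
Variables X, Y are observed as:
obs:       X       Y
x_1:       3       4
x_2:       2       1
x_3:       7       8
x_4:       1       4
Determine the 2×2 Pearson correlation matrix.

Step 1 — column means:
  mean(X) = (3 + 2 + 7 + 1) / 4 = 13/4 = 3.25
  mean(Y) = (4 + 1 + 8 + 4) / 4 = 17/4 = 4.25

Step 2 — sample variances and covariances s[i,j] = (1/(n-1)) · Σ_k (x_{k,i} - mean_i) · (x_{k,j} - mean_j), with n-1 = 3:
  s[X,X] = ((-0.25)·(-0.25) + (-1.25)·(-1.25) + (3.75)·(3.75) + (-2.25)·(-2.25)) / 3 = 20.75/3 = 6.9167
  s[X,Y] = ((-0.25)·(-0.25) + (-1.25)·(-3.25) + (3.75)·(3.75) + (-2.25)·(-0.25)) / 3 = 18.75/3 = 6.25
  s[Y,Y] = ((-0.25)·(-0.25) + (-3.25)·(-3.25) + (3.75)·(3.75) + (-0.25)·(-0.25)) / 3 = 24.75/3 = 8.25
  Sample standard deviations s_i = √(s[i,i]):
  s(X) = √(6.9167) = 2.63
  s(Y) = √(8.25) = 2.8723

Step 3 — r_{ij} = s_{ij} / (s_i · s_j):
  r[X,X] = 1 (diagonal).
  r[X,Y] = 6.25 / (2.63 · 2.8723) = 6.25 / 7.554 = 0.8274
  r[Y,Y] = 1 (diagonal).

R is symmetric with unit diagonal. Assembling:

R = [[1, 0.8274],
 [0.8274, 1]]


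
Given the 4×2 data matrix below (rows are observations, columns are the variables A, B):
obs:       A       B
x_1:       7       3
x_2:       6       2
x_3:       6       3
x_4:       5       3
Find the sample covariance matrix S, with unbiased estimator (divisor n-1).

Step 1 — column means:
  mean(A) = (7 + 6 + 6 + 5) / 4 = 24/4 = 6
  mean(B) = (3 + 2 + 3 + 3) / 4 = 11/4 = 2.75

Step 2 — sample covariance S[i,j] = (1/(n-1)) · Σ_k (x_{k,i} - mean_i) · (x_{k,j} - mean_j), with n-1 = 3.
  S[A,A] = ((1)·(1) + (0)·(0) + (0)·(0) + (-1)·(-1)) / 3 = 2/3 = 0.6667
  S[A,B] = ((1)·(0.25) + (0)·(-0.75) + (0)·(0.25) + (-1)·(0.25)) / 3 = 0/3 = 0
  S[B,B] = ((0.25)·(0.25) + (-0.75)·(-0.75) + (0.25)·(0.25) + (0.25)·(0.25)) / 3 = 0.75/3 = 0.25

S is symmetric (S[j,i] = S[i,j]). Assembling:

S = [[0.6667, 0],
 [0, 0.25]]


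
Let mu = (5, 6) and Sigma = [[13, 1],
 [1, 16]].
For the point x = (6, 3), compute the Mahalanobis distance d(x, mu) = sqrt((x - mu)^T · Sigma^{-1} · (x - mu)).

Step 1 — centre the observation: (x - mu) = (1, -3).

Step 2 — invert Sigma. det(Sigma) = 13·16 - (1)² = 207.
  Sigma^{-1} = (1/det) · [[d, -b], [-b, a]] = [[0.0773, -0.0048],
 [-0.0048, 0.0628]].

Step 3 — form the quadratic (x - mu)^T · Sigma^{-1} · (x - mu):
  Sigma^{-1} · (x - mu) = (0.0918, -0.1932).
  (x - mu)^T · [Sigma^{-1} · (x - mu)] = (1)·(0.0918) + (-3)·(-0.1932) = 0.6715.

Step 4 — take square root: d = √(0.6715) ≈ 0.8194.

d(x, mu) = √(0.6715) ≈ 0.8194


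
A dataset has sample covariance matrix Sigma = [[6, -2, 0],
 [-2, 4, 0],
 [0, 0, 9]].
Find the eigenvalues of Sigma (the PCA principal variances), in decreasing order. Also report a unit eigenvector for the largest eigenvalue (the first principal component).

Step 1 — characteristic polynomial p(λ) = det(λI - Sigma) = λ³ - tr·λ² + c_1·λ - det, where tr = trace, c_1 = sum of the principal 2×2 minors, det = det(Sigma):
  tr = 6 + 4 + 9 = 19,
  c_1 = (6·4 - (-2)²) + (6·9 - (0)²) + (4·9 - (0)²) = 20 + 54 + 36 = 110,
  det = 6·(4·9 - (0)²) - (-2)·((-2)·9 - (0)·(0)) + (0)·((-2)·(0) - 4·(0)) = 6·(36) - (-2)·(-18) + (0)·(0) = 180.
  So p(λ) = λ³ - 19λ² + 110λ - 180.
Step 2 — look for an integer root (rational root theorem: any rational root is an integer divisor of 180). Testing λ = 9:
  p(9) = 729 - 1539 + 990 - 180 = 0  ✓
  Dividing out (λ - 9): p(λ) = (λ - 9)(λ² - 10λ + 20).
Step 3 — remaining eigenvalues from the quadratic λ² - 10λ + 20 = 0:
  Δ = 10² - 4·20 = 100 - 80 = 20,  λ = (10 ± √20)/2 = (10 ± 4.4721)/2 ≈ 7.2361 or 2.7639.
  Sorted: λ_1 = 9,  λ_2 = 7.2361,  λ_3 = 2.7639  (check: sum = 19 = tr ✓).

Step 4 — unit eigenvector for λ_1 = 9: v spans the null space of (Sigma - λ_1 I), whose rows are
  r_1 = (-3, -2, 0),  r_2 = (-2, -5, 0),  r_3 = (0, 0, 0).
  v is orthogonal to every row, so take v ∝ r_1 × r_2 = ((-2)·(0) - (0)·(-5), (0)·(-2) - (-3)·(0), (-3)·(-5) - (-2)·(-2)) = (0, 0, 11).
  Rescale (divide by 11): u = (0, 0, 1).
  ||u|| = √((0)² + (0)² + (1)²) = √(1) = 1,  v_1 = u/||u|| ≈ (0, 0, 1) (||v_1|| = 1).

λ_1 = 9,  λ_2 = 7.2361,  λ_3 = 2.7639;  v_1 ≈ (0, 0, 1)


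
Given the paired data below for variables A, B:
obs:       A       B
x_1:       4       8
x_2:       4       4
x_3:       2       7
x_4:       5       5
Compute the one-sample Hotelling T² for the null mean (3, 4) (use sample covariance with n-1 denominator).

Step 1 — sample mean vector:
  mean(A) = (4 + 4 + 2 + 5) / 4 = 15/4 = 3.75
  mean(B) = (8 + 4 + 7 + 5) / 4 = 24/4 = 6
  x̄ = (3.75, 6),  deviation x̄ - mu_0 = (3.75, 6) - (3, 4) = (0.75, 2).

Step 2 — sample covariance matrix, S[i,j] = (1/(n-1)) · Σ_k (x_{k,i} - mean_i) · (x_{k,j} - mean_j), divisor n-1 = 3:
  S[A,A] = ((0.25)·(0.25) + (0.25)·(0.25) + (-1.75)·(-1.75) + (1.25)·(1.25)) / 3 = 4.75/3 = 1.5833
  S[A,B] = ((0.25)·(2) + (0.25)·(-2) + (-1.75)·(1) + (1.25)·(-1)) / 3 = -3/3 = -1
  S[B,B] = ((2)·(2) + (-2)·(-2) + (1)·(1) + (-1)·(-1)) / 3 = 10/3 = 3.3333
  S = [[1.5833, -1],
 [-1, 3.3333]].

Step 3 — invert S. det(S) = 1.5833·3.3333 - (-1)² = 4.2778.
  S^{-1} = (1/det) · [[d, -b], [-b, a]] = [[0.7792, 0.2338],
 [0.2338, 0.3701]].

Step 4 — quadratic form (x̄ - mu_0)^T · S^{-1} · (x̄ - mu_0):
  S^{-1} · (x̄ - mu_0) = (1.0519, 0.9156),
  (x̄ - mu_0)^T · [...] = (0.75)·(1.0519) + (2)·(0.9156) = 2.6201.

Step 5 — scale by n: T² = 4 · 2.6201 = 10.4805.

T² ≈ 10.4805


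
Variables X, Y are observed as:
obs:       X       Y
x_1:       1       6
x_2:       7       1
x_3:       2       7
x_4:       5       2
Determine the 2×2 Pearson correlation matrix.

Step 1 — column means:
  mean(X) = (1 + 7 + 2 + 5) / 4 = 15/4 = 3.75
  mean(Y) = (6 + 1 + 7 + 2) / 4 = 16/4 = 4

Step 2 — sample variances and covariances s[i,j] = (1/(n-1)) · Σ_k (x_{k,i} - mean_i) · (x_{k,j} - mean_j), with n-1 = 3:
  s[X,X] = ((-2.75)·(-2.75) + (3.25)·(3.25) + (-1.75)·(-1.75) + (1.25)·(1.25)) / 3 = 22.75/3 = 7.5833
  s[X,Y] = ((-2.75)·(2) + (3.25)·(-3) + (-1.75)·(3) + (1.25)·(-2)) / 3 = -23/3 = -7.6667
  s[Y,Y] = ((2)·(2) + (-3)·(-3) + (3)·(3) + (-2)·(-2)) / 3 = 26/3 = 8.6667
  Sample standard deviations s_i = √(s[i,i]):
  s(X) = √(7.5833) = 2.7538
  s(Y) = √(8.6667) = 2.9439

Step 3 — r_{ij} = s_{ij} / (s_i · s_j):
  r[X,X] = 1 (diagonal).
  r[X,Y] = -7.6667 / (2.7538 · 2.9439) = -7.6667 / 8.1069 = -0.9457
  r[Y,Y] = 1 (diagonal).

R is symmetric with unit diagonal. Assembling:

R = [[1, -0.9457],
 [-0.9457, 1]]


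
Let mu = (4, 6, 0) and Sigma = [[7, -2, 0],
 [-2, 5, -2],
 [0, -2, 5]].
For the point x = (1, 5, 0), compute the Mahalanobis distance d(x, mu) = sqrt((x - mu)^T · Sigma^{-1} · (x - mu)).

Step 1 — centre the observation: (x - mu) = (-3, -1, 0).

Step 2 — invert Sigma (cofactor / det for 3×3, or solve directly):
  Sigma^{-1} = [[0.1654, 0.0787, 0.0315],
 [0.0787, 0.2756, 0.1102],
 [0.0315, 0.1102, 0.2441]].

Step 3 — form the quadratic (x - mu)^T · Sigma^{-1} · (x - mu):
  Sigma^{-1} · (x - mu) = (-0.5748, -0.5118, -0.2047).
  (x - mu)^T · [Sigma^{-1} · (x - mu)] = (-3)·(-0.5748) + (-1)·(-0.5118) + (0)·(-0.2047) = 2.2362.

Step 4 — take square root: d = √(2.2362) ≈ 1.4954.

d(x, mu) = √(2.2362) ≈ 1.4954


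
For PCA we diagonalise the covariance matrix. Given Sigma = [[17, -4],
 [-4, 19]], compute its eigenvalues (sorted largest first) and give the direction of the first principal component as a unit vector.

Step 1 — characteristic polynomial of 2×2 Sigma:
  det(Sigma - λI) = λ² - trace · λ + det = 0.
  trace = 17 + 19 = 36, det = 17·19 - (-4)² = 307.
Step 2 — discriminant:
  Δ = trace² - 4·det = 1296 - 1228 = 68.
Step 3 — eigenvalues:
  λ = (trace ± √Δ)/2 = (36 ± 8.2462)/2,
  λ_1 = 22.1231,  λ_2 = 13.8769.

Step 4 — unit eigenvector for λ_1: solve (Sigma - λ_1 I)v = 0. First row:
  (17 - 22.1231)·v_x + (-4)·v_y = 0, i.e. (-5.1231)·v_x + (-4)·v_y = 0,
  so v ∝ (b, λ_1 - a) = (-4, 5.1231); multiply by -1 so the first entry is positive: u = (4, -5.1231).
  ||u|| = √((4)² + (-5.1231)²) = √(42.2462) ≈ 6.4997,
  v_1 = u/||u|| ≈ (0.6154, -0.7882) (||v_1|| = 1).

λ_1 = 22.1231,  λ_2 = 13.8769;  v_1 ≈ (0.6154, -0.7882)


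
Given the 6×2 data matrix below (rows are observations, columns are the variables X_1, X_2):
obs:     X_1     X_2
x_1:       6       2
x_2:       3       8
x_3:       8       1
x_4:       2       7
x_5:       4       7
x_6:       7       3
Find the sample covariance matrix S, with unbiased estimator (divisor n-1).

Step 1 — column means:
  mean(X_1) = (6 + 3 + 8 + 2 + 4 + 7) / 6 = 30/6 = 5
  mean(X_2) = (2 + 8 + 1 + 7 + 7 + 3) / 6 = 28/6 = 4.6667

Step 2 — sample covariance S[i,j] = (1/(n-1)) · Σ_k (x_{k,i} - mean_i) · (x_{k,j} - mean_j), with n-1 = 5.
  S[X_1,X_1] = ((1)·(1) + (-2)·(-2) + (3)·(3) + (-3)·(-3) + (-1)·(-1) + (2)·(2)) / 5 = 28/5 = 5.6
  S[X_1,X_2] = ((1)·(-2.6667) + (-2)·(3.3333) + (3)·(-3.6667) + (-3)·(2.3333) + (-1)·(2.3333) + (2)·(-1.6667)) / 5 = -33/5 = -6.6
  S[X_2,X_2] = ((-2.6667)·(-2.6667) + (3.3333)·(3.3333) + (-3.6667)·(-3.6667) + (2.3333)·(2.3333) + (2.3333)·(2.3333) + (-1.6667)·(-1.6667)) / 5 = 45.3333/5 = 9.0667

S is symmetric (S[j,i] = S[i,j]). Assembling:

S = [[5.6, -6.6],
 [-6.6, 9.0667]]


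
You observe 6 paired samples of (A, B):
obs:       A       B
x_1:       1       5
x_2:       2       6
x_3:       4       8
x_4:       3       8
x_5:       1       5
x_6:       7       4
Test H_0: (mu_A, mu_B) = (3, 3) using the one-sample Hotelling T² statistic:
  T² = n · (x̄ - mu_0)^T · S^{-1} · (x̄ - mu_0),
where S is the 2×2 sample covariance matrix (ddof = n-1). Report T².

Step 1 — sample mean vector:
  mean(A) = (1 + 2 + 4 + 3 + 1 + 7) / 6 = 18/6 = 3
  mean(B) = (5 + 6 + 8 + 8 + 5 + 4) / 6 = 36/6 = 6
  x̄ = (3, 6),  deviation x̄ - mu_0 = (3, 6) - (3, 3) = (0, 3).

Step 2 — sample covariance matrix, S[i,j] = (1/(n-1)) · Σ_k (x_{k,i} - mean_i) · (x_{k,j} - mean_j), divisor n-1 = 5:
  S[A,A] = ((-2)·(-2) + (-1)·(-1) + (1)·(1) + (0)·(0) + (-2)·(-2) + (4)·(4)) / 5 = 26/5 = 5.2
  S[A,B] = ((-2)·(-1) + (-1)·(0) + (1)·(2) + (0)·(2) + (-2)·(-1) + (4)·(-2)) / 5 = -2/5 = -0.4
  S[B,B] = ((-1)·(-1) + (0)·(0) + (2)·(2) + (2)·(2) + (-1)·(-1) + (-2)·(-2)) / 5 = 14/5 = 2.8
  S = [[5.2, -0.4],
 [-0.4, 2.8]].

Step 3 — invert S. det(S) = 5.2·2.8 - (-0.4)² = 14.4.
  S^{-1} = (1/det) · [[d, -b], [-b, a]] = [[0.1944, 0.0278],
 [0.0278, 0.3611]].

Step 4 — quadratic form (x̄ - mu_0)^T · S^{-1} · (x̄ - mu_0):
  S^{-1} · (x̄ - mu_0) = (0.0833, 1.0833),
  (x̄ - mu_0)^T · [...] = (0)·(0.0833) + (3)·(1.0833) = 3.25.

Step 5 — scale by n: T² = 6 · 3.25 = 19.5.

T² ≈ 19.5


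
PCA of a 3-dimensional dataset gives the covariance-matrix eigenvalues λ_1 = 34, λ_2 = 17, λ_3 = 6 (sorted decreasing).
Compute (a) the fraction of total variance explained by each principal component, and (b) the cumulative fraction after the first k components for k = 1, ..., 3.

Step 1 — total variance = trace(Sigma) = Σ λ_i = 34 + 17 + 6 = 57.

Step 2 — fraction explained by component i = λ_i / Σ λ:
  PC1: 34/57 = 0.5965
  PC2: 17/57 = 0.2982
  PC3: 6/57 = 0.1053

Step 3 — cumulative fraction after k components = (λ_1 + ... + λ_k) / Σ λ:
  k = 1: 34/57 = 0.5965
  k = 2: (34 + 17)/57 = 51/57 = 0.8947
  k = 3: (34 + 17 + 6)/57 = 57/57 = 1

Summary (fraction, with percent):

explained: PC1 0.5965 (59.65%), PC2 0.2982 (29.82%), PC3 0.1053 (10.53%);  cumulative: 0.5965, 0.8947, 1


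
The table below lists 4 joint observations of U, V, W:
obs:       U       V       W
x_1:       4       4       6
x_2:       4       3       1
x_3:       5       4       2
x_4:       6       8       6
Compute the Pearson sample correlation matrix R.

Step 1 — column means:
  mean(U) = (4 + 4 + 5 + 6) / 4 = 19/4 = 4.75
  mean(V) = (4 + 3 + 4 + 8) / 4 = 19/4 = 4.75
  mean(W) = (6 + 1 + 2 + 6) / 4 = 15/4 = 3.75

Step 2 — sample variances and covariances s[i,j] = (1/(n-1)) · Σ_k (x_{k,i} - mean_i) · (x_{k,j} - mean_j), with n-1 = 3:
  s[U,U] = ((-0.75)·(-0.75) + (-0.75)·(-0.75) + (0.25)·(0.25) + (1.25)·(1.25)) / 3 = 2.75/3 = 0.9167
  s[U,V] = ((-0.75)·(-0.75) + (-0.75)·(-1.75) + (0.25)·(-0.75) + (1.25)·(3.25)) / 3 = 5.75/3 = 1.9167
  s[U,W] = ((-0.75)·(2.25) + (-0.75)·(-2.75) + (0.25)·(-1.75) + (1.25)·(2.25)) / 3 = 2.75/3 = 0.9167
  s[V,V] = ((-0.75)·(-0.75) + (-1.75)·(-1.75) + (-0.75)·(-0.75) + (3.25)·(3.25)) / 3 = 14.75/3 = 4.9167
  s[V,W] = ((-0.75)·(2.25) + (-1.75)·(-2.75) + (-0.75)·(-1.75) + (3.25)·(2.25)) / 3 = 11.75/3 = 3.9167
  s[W,W] = ((2.25)·(2.25) + (-2.75)·(-2.75) + (-1.75)·(-1.75) + (2.25)·(2.25)) / 3 = 20.75/3 = 6.9167
  Sample standard deviations s_i = √(s[i,i]):
  s(U) = √(0.9167) = 0.9574
  s(V) = √(4.9167) = 2.2174
  s(W) = √(6.9167) = 2.63

Step 3 — r_{ij} = s_{ij} / (s_i · s_j):
  r[U,U] = 1 (diagonal).
  r[U,V] = 1.9167 / (0.9574 · 2.2174) = 1.9167 / 2.123 = 0.9028
  r[U,W] = 0.9167 / (0.9574 · 2.63) = 0.9167 / 2.518 = 0.364
  r[V,V] = 1 (diagonal).
  r[V,W] = 3.9167 / (2.2174 · 2.63) = 3.9167 / 5.8315 = 0.6716
  r[W,W] = 1 (diagonal).

R is symmetric with unit diagonal. Assembling:

R = [[1, 0.9028, 0.364],
 [0.9028, 1, 0.6716],
 [0.364, 0.6716, 1]]


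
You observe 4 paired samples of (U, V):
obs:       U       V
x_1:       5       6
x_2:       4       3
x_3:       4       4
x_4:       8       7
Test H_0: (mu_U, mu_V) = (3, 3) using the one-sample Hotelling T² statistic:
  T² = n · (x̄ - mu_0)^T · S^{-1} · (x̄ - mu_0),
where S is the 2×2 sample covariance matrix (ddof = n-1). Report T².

Step 1 — sample mean vector:
  mean(U) = (5 + 4 + 4 + 8) / 4 = 21/4 = 5.25
  mean(V) = (6 + 3 + 4 + 7) / 4 = 20/4 = 5
  x̄ = (5.25, 5),  deviation x̄ - mu_0 = (5.25, 5) - (3, 3) = (2.25, 2).

Step 2 — sample covariance matrix, S[i,j] = (1/(n-1)) · Σ_k (x_{k,i} - mean_i) · (x_{k,j} - mean_j), divisor n-1 = 3:
  S[U,U] = ((-0.25)·(-0.25) + (-1.25)·(-1.25) + (-1.25)·(-1.25) + (2.75)·(2.75)) / 3 = 10.75/3 = 3.5833
  S[U,V] = ((-0.25)·(1) + (-1.25)·(-2) + (-1.25)·(-1) + (2.75)·(2)) / 3 = 9/3 = 3
  S[V,V] = ((1)·(1) + (-2)·(-2) + (-1)·(-1) + (2)·(2)) / 3 = 10/3 = 3.3333
  S = [[3.5833, 3],
 [3, 3.3333]].

Step 3 — invert S. det(S) = 3.5833·3.3333 - (3)² = 2.9444.
  S^{-1} = (1/det) · [[d, -b], [-b, a]] = [[1.1321, -1.0189],
 [-1.0189, 1.217]].

Step 4 — quadratic form (x̄ - mu_0)^T · S^{-1} · (x̄ - mu_0):
  S^{-1} · (x̄ - mu_0) = (0.5094, 0.1415),
  (x̄ - mu_0)^T · [...] = (2.25)·(0.5094) + (2)·(0.1415) = 1.4292.

Step 5 — scale by n: T² = 4 · 1.4292 = 5.717.

T² ≈ 5.717


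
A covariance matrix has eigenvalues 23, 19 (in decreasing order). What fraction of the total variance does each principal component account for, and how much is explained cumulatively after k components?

Step 1 — total variance = trace(Sigma) = Σ λ_i = 23 + 19 = 42.

Step 2 — fraction explained by component i = λ_i / Σ λ:
  PC1: 23/42 = 0.5476
  PC2: 19/42 = 0.4524

Step 3 — cumulative fraction after k components = (λ_1 + ... + λ_k) / Σ λ:
  k = 1: 23/42 = 0.5476
  k = 2: (23 + 19)/42 = 42/42 = 1

Summary (fraction, with percent):

explained: PC1 0.5476 (54.76%), PC2 0.4524 (45.24%);  cumulative: 0.5476, 1


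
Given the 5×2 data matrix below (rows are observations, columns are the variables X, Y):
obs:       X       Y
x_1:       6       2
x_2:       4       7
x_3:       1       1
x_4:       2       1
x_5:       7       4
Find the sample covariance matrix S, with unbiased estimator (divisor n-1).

Step 1 — column means:
  mean(X) = (6 + 4 + 1 + 2 + 7) / 5 = 20/5 = 4
  mean(Y) = (2 + 7 + 1 + 1 + 4) / 5 = 15/5 = 3

Step 2 — sample covariance S[i,j] = (1/(n-1)) · Σ_k (x_{k,i} - mean_i) · (x_{k,j} - mean_j), with n-1 = 4.
  S[X,X] = ((2)·(2) + (0)·(0) + (-3)·(-3) + (-2)·(-2) + (3)·(3)) / 4 = 26/4 = 6.5
  S[X,Y] = ((2)·(-1) + (0)·(4) + (-3)·(-2) + (-2)·(-2) + (3)·(1)) / 4 = 11/4 = 2.75
  S[Y,Y] = ((-1)·(-1) + (4)·(4) + (-2)·(-2) + (-2)·(-2) + (1)·(1)) / 4 = 26/4 = 6.5

S is symmetric (S[j,i] = S[i,j]). Assembling:

S = [[6.5, 2.75],
 [2.75, 6.5]]


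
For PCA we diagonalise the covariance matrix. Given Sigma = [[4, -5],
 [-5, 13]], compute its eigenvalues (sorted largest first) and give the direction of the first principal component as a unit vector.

Step 1 — characteristic polynomial of 2×2 Sigma:
  det(Sigma - λI) = λ² - trace · λ + det = 0.
  trace = 4 + 13 = 17, det = 4·13 - (-5)² = 27.
Step 2 — discriminant:
  Δ = trace² - 4·det = 289 - 108 = 181.
Step 3 — eigenvalues:
  λ = (trace ± √Δ)/2 = (17 ± 13.4536)/2,
  λ_1 = 15.2268,  λ_2 = 1.7732.

Step 4 — unit eigenvector for λ_1: solve (Sigma - λ_1 I)v = 0. First row:
  (4 - 15.2268)·v_x + (-5)·v_y = 0, i.e. (-11.2268)·v_x + (-5)·v_y = 0,
  so v ∝ (b, λ_1 - a) = (-5, 11.2268); multiply by -1 so the first entry is positive: u = (5, -11.2268).
  ||u|| = √((5)² + (-11.2268)²) = √(151.0413) ≈ 12.2899,
  v_1 = u/||u|| ≈ (0.4068, -0.9135) (||v_1|| = 1).

λ_1 = 15.2268,  λ_2 = 1.7732;  v_1 ≈ (0.4068, -0.9135)


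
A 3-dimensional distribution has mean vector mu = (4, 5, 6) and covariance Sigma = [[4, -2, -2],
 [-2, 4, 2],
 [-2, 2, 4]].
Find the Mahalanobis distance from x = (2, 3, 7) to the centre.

Step 1 — centre the observation: (x - mu) = (-2, -2, 1).

Step 2 — invert Sigma (cofactor / det for 3×3, or solve directly):
  Sigma^{-1} = [[0.375, 0.125, 0.125],
 [0.125, 0.375, -0.125],
 [0.125, -0.125, 0.375]].

Step 3 — form the quadratic (x - mu)^T · Sigma^{-1} · (x - mu):
  Sigma^{-1} · (x - mu) = (-0.875, -1.125, 0.375).
  (x - mu)^T · [Sigma^{-1} · (x - mu)] = (-2)·(-0.875) + (-2)·(-1.125) + (1)·(0.375) = 4.375.

Step 4 — take square root: d = √(4.375) ≈ 2.0917.

d(x, mu) = √(4.375) ≈ 2.0917


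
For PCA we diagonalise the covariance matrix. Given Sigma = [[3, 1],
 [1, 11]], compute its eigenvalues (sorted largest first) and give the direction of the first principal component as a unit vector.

Step 1 — characteristic polynomial of 2×2 Sigma:
  det(Sigma - λI) = λ² - trace · λ + det = 0.
  trace = 3 + 11 = 14, det = 3·11 - (1)² = 32.
Step 2 — discriminant:
  Δ = trace² - 4·det = 196 - 128 = 68.
Step 3 — eigenvalues:
  λ = (trace ± √Δ)/2 = (14 ± 8.2462)/2,
  λ_1 = 11.1231,  λ_2 = 2.8769.

Step 4 — unit eigenvector for λ_1: solve (Sigma - λ_1 I)v = 0. First row:
  (3 - 11.1231)·v_x + (1)·v_y = 0, i.e. (-8.1231)·v_x + (1)·v_y = 0,
  so v ∝ (b, λ_1 - a) = (1, 8.1231) = u.
  ||u|| = √((1)² + (8.1231)²) = √(66.9848) ≈ 8.1844,
  v_1 = u/||u|| ≈ (0.1222, 0.9925) (||v_1|| = 1).

λ_1 = 11.1231,  λ_2 = 2.8769;  v_1 ≈ (0.1222, 0.9925)


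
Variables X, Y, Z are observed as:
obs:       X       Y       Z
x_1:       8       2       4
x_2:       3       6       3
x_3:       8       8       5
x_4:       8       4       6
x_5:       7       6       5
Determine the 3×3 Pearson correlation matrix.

Step 1 — column means:
  mean(X) = (8 + 3 + 8 + 8 + 7) / 5 = 34/5 = 6.8
  mean(Y) = (2 + 6 + 8 + 4 + 6) / 5 = 26/5 = 5.2
  mean(Z) = (4 + 3 + 5 + 6 + 5) / 5 = 23/5 = 4.6

Step 2 — sample variances and covariances s[i,j] = (1/(n-1)) · Σ_k (x_{k,i} - mean_i) · (x_{k,j} - mean_j), with n-1 = 4:
  s[X,X] = ((1.2)·(1.2) + (-3.8)·(-3.8) + (1.2)·(1.2) + (1.2)·(1.2) + (0.2)·(0.2)) / 4 = 18.8/4 = 4.7
  s[X,Y] = ((1.2)·(-3.2) + (-3.8)·(0.8) + (1.2)·(2.8) + (1.2)·(-1.2) + (0.2)·(0.8)) / 4 = -4.8/4 = -1.2
  s[X,Z] = ((1.2)·(-0.6) + (-3.8)·(-1.6) + (1.2)·(0.4) + (1.2)·(1.4) + (0.2)·(0.4)) / 4 = 7.6/4 = 1.9
  s[Y,Y] = ((-3.2)·(-3.2) + (0.8)·(0.8) + (2.8)·(2.8) + (-1.2)·(-1.2) + (0.8)·(0.8)) / 4 = 20.8/4 = 5.2
  s[Y,Z] = ((-3.2)·(-0.6) + (0.8)·(-1.6) + (2.8)·(0.4) + (-1.2)·(1.4) + (0.8)·(0.4)) / 4 = 0.4/4 = 0.1
  s[Z,Z] = ((-0.6)·(-0.6) + (-1.6)·(-1.6) + (0.4)·(0.4) + (1.4)·(1.4) + (0.4)·(0.4)) / 4 = 5.2/4 = 1.3
  Sample standard deviations s_i = √(s[i,i]):
  s(X) = √(4.7) = 2.1679
  s(Y) = √(5.2) = 2.2804
  s(Z) = √(1.3) = 1.1402

Step 3 — r_{ij} = s_{ij} / (s_i · s_j):
  r[X,X] = 1 (diagonal).
  r[X,Y] = -1.2 / (2.1679 · 2.2804) = -1.2 / 4.9437 = -0.2427
  r[X,Z] = 1.9 / (2.1679 · 1.1402) = 1.9 / 2.4718 = 0.7687
  r[Y,Y] = 1 (diagonal).
  r[Y,Z] = 0.1 / (2.2804 · 1.1402) = 0.1 / 2.6 = 0.0385
  r[Z,Z] = 1 (diagonal).

R is symmetric with unit diagonal. Assembling:

R = [[1, -0.2427, 0.7687],
 [-0.2427, 1, 0.0385],
 [0.7687, 0.0385, 1]]


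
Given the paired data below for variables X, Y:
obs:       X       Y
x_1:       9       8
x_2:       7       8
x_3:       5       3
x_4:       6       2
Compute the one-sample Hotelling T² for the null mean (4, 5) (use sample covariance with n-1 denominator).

Step 1 — sample mean vector:
  mean(X) = (9 + 7 + 5 + 6) / 4 = 27/4 = 6.75
  mean(Y) = (8 + 8 + 3 + 2) / 4 = 21/4 = 5.25
  x̄ = (6.75, 5.25),  deviation x̄ - mu_0 = (6.75, 5.25) - (4, 5) = (2.75, 0.25).

Step 2 — sample covariance matrix, S[i,j] = (1/(n-1)) · Σ_k (x_{k,i} - mean_i) · (x_{k,j} - mean_j), divisor n-1 = 3:
  S[X,X] = ((2.25)·(2.25) + (0.25)·(0.25) + (-1.75)·(-1.75) + (-0.75)·(-0.75)) / 3 = 8.75/3 = 2.9167
  S[X,Y] = ((2.25)·(2.75) + (0.25)·(2.75) + (-1.75)·(-2.25) + (-0.75)·(-3.25)) / 3 = 13.25/3 = 4.4167
  S[Y,Y] = ((2.75)·(2.75) + (2.75)·(2.75) + (-2.25)·(-2.25) + (-3.25)·(-3.25)) / 3 = 30.75/3 = 10.25
  S = [[2.9167, 4.4167],
 [4.4167, 10.25]].

Step 3 — invert S. det(S) = 2.9167·10.25 - (4.4167)² = 10.3889.
  S^{-1} = (1/det) · [[d, -b], [-b, a]] = [[0.9866, -0.4251],
 [-0.4251, 0.2807]].

Step 4 — quadratic form (x̄ - mu_0)^T · S^{-1} · (x̄ - mu_0):
  S^{-1} · (x̄ - mu_0) = (2.607, -1.0989),
  (x̄ - mu_0)^T · [...] = (2.75)·(2.607) + (0.25)·(-1.0989) = 6.8944.

Step 5 — scale by n: T² = 4 · 6.8944 = 27.5775.

T² ≈ 27.5775


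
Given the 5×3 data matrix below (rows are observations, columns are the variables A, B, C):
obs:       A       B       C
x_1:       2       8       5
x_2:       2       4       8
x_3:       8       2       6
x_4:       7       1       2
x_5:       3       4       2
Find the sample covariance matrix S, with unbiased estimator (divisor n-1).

Step 1 — column means:
  mean(A) = (2 + 2 + 8 + 7 + 3) / 5 = 22/5 = 4.4
  mean(B) = (8 + 4 + 2 + 1 + 4) / 5 = 19/5 = 3.8
  mean(C) = (5 + 8 + 6 + 2 + 2) / 5 = 23/5 = 4.6

Step 2 — sample covariance S[i,j] = (1/(n-1)) · Σ_k (x_{k,i} - mean_i) · (x_{k,j} - mean_j), with n-1 = 4.
  S[A,A] = ((-2.4)·(-2.4) + (-2.4)·(-2.4) + (3.6)·(3.6) + (2.6)·(2.6) + (-1.4)·(-1.4)) / 4 = 33.2/4 = 8.3
  S[A,B] = ((-2.4)·(4.2) + (-2.4)·(0.2) + (3.6)·(-1.8) + (2.6)·(-2.8) + (-1.4)·(0.2)) / 4 = -24.6/4 = -6.15
  S[A,C] = ((-2.4)·(0.4) + (-2.4)·(3.4) + (3.6)·(1.4) + (2.6)·(-2.6) + (-1.4)·(-2.6)) / 4 = -7.2/4 = -1.8
  S[B,B] = ((4.2)·(4.2) + (0.2)·(0.2) + (-1.8)·(-1.8) + (-2.8)·(-2.8) + (0.2)·(0.2)) / 4 = 28.8/4 = 7.2
  S[B,C] = ((4.2)·(0.4) + (0.2)·(3.4) + (-1.8)·(1.4) + (-2.8)·(-2.6) + (0.2)·(-2.6)) / 4 = 6.6/4 = 1.65
  S[C,C] = ((0.4)·(0.4) + (3.4)·(3.4) + (1.4)·(1.4) + (-2.6)·(-2.6) + (-2.6)·(-2.6)) / 4 = 27.2/4 = 6.8

S is symmetric (S[j,i] = S[i,j]). Assembling:

S = [[8.3, -6.15, -1.8],
 [-6.15, 7.2, 1.65],
 [-1.8, 1.65, 6.8]]


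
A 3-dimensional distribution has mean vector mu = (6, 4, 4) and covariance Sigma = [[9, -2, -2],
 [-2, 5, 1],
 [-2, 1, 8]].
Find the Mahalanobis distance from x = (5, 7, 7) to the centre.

Step 1 — centre the observation: (x - mu) = (-1, 3, 3).

Step 2 — invert Sigma (cofactor / det for 3×3, or solve directly):
  Sigma^{-1} = [[0.127, 0.0456, 0.0261],
 [0.0456, 0.2215, -0.0163],
 [0.0261, -0.0163, 0.1336]].

Step 3 — form the quadratic (x - mu)^T · Sigma^{-1} · (x - mu):
  Sigma^{-1} · (x - mu) = (0.0879, 0.57, 0.3257).
  (x - mu)^T · [Sigma^{-1} · (x - mu)] = (-1)·(0.0879) + (3)·(0.57) + (3)·(0.3257) = 2.5993.

Step 4 — take square root: d = √(2.5993) ≈ 1.6122.

d(x, mu) = √(2.5993) ≈ 1.6122


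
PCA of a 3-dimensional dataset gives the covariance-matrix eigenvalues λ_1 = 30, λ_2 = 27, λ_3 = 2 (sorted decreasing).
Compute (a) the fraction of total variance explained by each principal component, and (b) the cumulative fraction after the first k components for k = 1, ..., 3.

Step 1 — total variance = trace(Sigma) = Σ λ_i = 30 + 27 + 2 = 59.

Step 2 — fraction explained by component i = λ_i / Σ λ:
  PC1: 30/59 = 0.5085
  PC2: 27/59 = 0.4576
  PC3: 2/59 = 0.0339

Step 3 — cumulative fraction after k components = (λ_1 + ... + λ_k) / Σ λ:
  k = 1: 30/59 = 0.5085
  k = 2: (30 + 27)/59 = 57/59 = 0.9661
  k = 3: (30 + 27 + 2)/59 = 59/59 = 1

Summary (fraction, with percent):

explained: PC1 0.5085 (50.85%), PC2 0.4576 (45.76%), PC3 0.0339 (3.39%);  cumulative: 0.5085, 0.9661, 1


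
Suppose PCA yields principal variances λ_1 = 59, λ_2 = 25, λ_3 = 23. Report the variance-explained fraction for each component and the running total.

Step 1 — total variance = trace(Sigma) = Σ λ_i = 59 + 25 + 23 = 107.

Step 2 — fraction explained by component i = λ_i / Σ λ:
  PC1: 59/107 = 0.5514
  PC2: 25/107 = 0.2336
  PC3: 23/107 = 0.215

Step 3 — cumulative fraction after k components = (λ_1 + ... + λ_k) / Σ λ:
  k = 1: 59/107 = 0.5514
  k = 2: (59 + 25)/107 = 84/107 = 0.785
  k = 3: (59 + 25 + 23)/107 = 107/107 = 1

Summary (fraction, with percent):

explained: PC1 0.5514 (55.14%), PC2 0.2336 (23.36%), PC3 0.215 (21.5%);  cumulative: 0.5514, 0.785, 1


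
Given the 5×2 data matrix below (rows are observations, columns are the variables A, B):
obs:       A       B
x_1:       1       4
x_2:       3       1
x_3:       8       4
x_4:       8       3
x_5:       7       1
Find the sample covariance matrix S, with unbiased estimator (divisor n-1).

Step 1 — column means:
  mean(A) = (1 + 3 + 8 + 8 + 7) / 5 = 27/5 = 5.4
  mean(B) = (4 + 1 + 4 + 3 + 1) / 5 = 13/5 = 2.6

Step 2 — sample covariance S[i,j] = (1/(n-1)) · Σ_k (x_{k,i} - mean_i) · (x_{k,j} - mean_j), with n-1 = 4.
  S[A,A] = ((-4.4)·(-4.4) + (-2.4)·(-2.4) + (2.6)·(2.6) + (2.6)·(2.6) + (1.6)·(1.6)) / 4 = 41.2/4 = 10.3
  S[A,B] = ((-4.4)·(1.4) + (-2.4)·(-1.6) + (2.6)·(1.4) + (2.6)·(0.4) + (1.6)·(-1.6)) / 4 = -0.2/4 = -0.05
  S[B,B] = ((1.4)·(1.4) + (-1.6)·(-1.6) + (1.4)·(1.4) + (0.4)·(0.4) + (-1.6)·(-1.6)) / 4 = 9.2/4 = 2.3

S is symmetric (S[j,i] = S[i,j]). Assembling:

S = [[10.3, -0.05],
 [-0.05, 2.3]]


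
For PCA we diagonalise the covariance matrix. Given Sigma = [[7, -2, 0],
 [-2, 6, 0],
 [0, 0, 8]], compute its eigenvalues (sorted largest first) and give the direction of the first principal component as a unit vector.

Step 1 — characteristic polynomial p(λ) = det(λI - Sigma) = λ³ - tr·λ² + c_1·λ - det, where tr = trace, c_1 = sum of the principal 2×2 minors, det = det(Sigma):
  tr = 7 + 6 + 8 = 21,
  c_1 = (7·6 - (-2)²) + (7·8 - (0)²) + (6·8 - (0)²) = 38 + 56 + 48 = 142,
  det = 7·(6·8 - (0)²) - (-2)·((-2)·8 - (0)·(0)) + (0)·((-2)·(0) - 6·(0)) = 7·(48) - (-2)·(-16) + (0)·(0) = 304.
  So p(λ) = λ³ - 21λ² + 142λ - 304.
Step 2 — look for an integer root (rational root theorem: any rational root is an integer divisor of 304). Testing λ = 8:
  p(8) = 512 - 1344 + 1136 - 304 = 0  ✓
  Dividing out (λ - 8): p(λ) = (λ - 8)(λ² - 13λ + 38).
Step 3 — remaining eigenvalues from the quadratic λ² - 13λ + 38 = 0:
  Δ = 13² - 4·38 = 169 - 152 = 17,  λ = (13 ± √17)/2 = (13 ± 4.1231)/2 ≈ 8.5616 or 4.4384.
  Sorted: λ_1 = 8.5616,  λ_2 = 8,  λ_3 = 4.4384  (check: sum = 21 = tr ✓).

Step 4 — unit eigenvector for λ_1 ≈ 8.5616: v spans the null space of (Sigma - λ_1 I), whose rows are
  r_1 = (-1.5616, -2, 0),  r_2 = (-2, -2.5616, 0),  r_3 = (0, 0, -0.5616).
  v is orthogonal to every row, so take v ∝ r_1 × r_3 = ((-2)·(-0.5616) - (0)·(0), (0)·(0) - (-1.5616)·(-0.5616), (-1.5616)·(0) - (-2)·(0)) ≈ (1.1231, -0.8769, 0).
  Let u = (1.1231, -0.8769, 0).
  ||u|| = √((1.1231)² + (-0.8769)² + (0)²) = √(2.0303) ≈ 1.4249,  v_1 = u/||u|| ≈ (0.7882, -0.6154, 0) (||v_1|| = 1).

λ_1 = 8.5616,  λ_2 = 8,  λ_3 = 4.4384;  v_1 ≈ (0.7882, -0.6154, 0)


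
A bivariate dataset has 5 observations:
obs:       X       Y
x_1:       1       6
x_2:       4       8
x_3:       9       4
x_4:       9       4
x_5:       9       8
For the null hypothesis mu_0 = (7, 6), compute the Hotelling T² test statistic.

Step 1 — sample mean vector:
  mean(X) = (1 + 4 + 9 + 9 + 9) / 5 = 32/5 = 6.4
  mean(Y) = (6 + 8 + 4 + 4 + 8) / 5 = 30/5 = 6
  x̄ = (6.4, 6),  deviation x̄ - mu_0 = (6.4, 6) - (7, 6) = (-0.6, 0).

Step 2 — sample covariance matrix, S[i,j] = (1/(n-1)) · Σ_k (x_{k,i} - mean_i) · (x_{k,j} - mean_j), divisor n-1 = 4:
  S[X,X] = ((-5.4)·(-5.4) + (-2.4)·(-2.4) + (2.6)·(2.6) + (2.6)·(2.6) + (2.6)·(2.6)) / 4 = 55.2/4 = 13.8
  S[X,Y] = ((-5.4)·(0) + (-2.4)·(2) + (2.6)·(-2) + (2.6)·(-2) + (2.6)·(2)) / 4 = -10/4 = -2.5
  S[Y,Y] = ((0)·(0) + (2)·(2) + (-2)·(-2) + (-2)·(-2) + (2)·(2)) / 4 = 16/4 = 4
  S = [[13.8, -2.5],
 [-2.5, 4]].

Step 3 — invert S. det(S) = 13.8·4 - (-2.5)² = 48.95.
  S^{-1} = (1/det) · [[d, -b], [-b, a]] = [[0.0817, 0.0511],
 [0.0511, 0.2819]].

Step 4 — quadratic form (x̄ - mu_0)^T · S^{-1} · (x̄ - mu_0):
  S^{-1} · (x̄ - mu_0) = (-0.049, -0.0306),
  (x̄ - mu_0)^T · [...] = (-0.6)·(-0.049) + (0)·(-0.0306) = 0.0294.

Step 5 — scale by n: T² = 5 · 0.0294 = 0.1471.

T² ≈ 0.1471


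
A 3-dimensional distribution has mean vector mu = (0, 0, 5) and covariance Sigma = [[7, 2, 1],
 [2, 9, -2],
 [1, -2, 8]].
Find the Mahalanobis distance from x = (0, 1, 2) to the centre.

Step 1 — centre the observation: (x - mu) = (0, 1, -3).

Step 2 — invert Sigma (cofactor / det for 3×3, or solve directly):
  Sigma^{-1} = [[0.1593, -0.0422, -0.0304],
 [-0.0422, 0.1288, 0.0375],
 [-0.0304, 0.0375, 0.1382]].

Step 3 — form the quadratic (x - mu)^T · Sigma^{-1} · (x - mu):
  Sigma^{-1} · (x - mu) = (0.0492, 0.0164, -0.377).
  (x - mu)^T · [Sigma^{-1} · (x - mu)] = (0)·(0.0492) + (1)·(0.0164) + (-3)·(-0.377) = 1.1475.

Step 4 — take square root: d = √(1.1475) ≈ 1.0712.

d(x, mu) = √(1.1475) ≈ 1.0712


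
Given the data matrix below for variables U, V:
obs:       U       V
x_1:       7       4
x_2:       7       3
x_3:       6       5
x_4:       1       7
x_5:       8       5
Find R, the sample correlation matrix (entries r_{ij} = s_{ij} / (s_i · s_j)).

Step 1 — column means:
  mean(U) = (7 + 7 + 6 + 1 + 8) / 5 = 29/5 = 5.8
  mean(V) = (4 + 3 + 5 + 7 + 5) / 5 = 24/5 = 4.8

Step 2 — sample variances and covariances s[i,j] = (1/(n-1)) · Σ_k (x_{k,i} - mean_i) · (x_{k,j} - mean_j), with n-1 = 4:
  s[U,U] = ((1.2)·(1.2) + (1.2)·(1.2) + (0.2)·(0.2) + (-4.8)·(-4.8) + (2.2)·(2.2)) / 4 = 30.8/4 = 7.7
  s[U,V] = ((1.2)·(-0.8) + (1.2)·(-1.8) + (0.2)·(0.2) + (-4.8)·(2.2) + (2.2)·(0.2)) / 4 = -13.2/4 = -3.3
  s[V,V] = ((-0.8)·(-0.8) + (-1.8)·(-1.8) + (0.2)·(0.2) + (2.2)·(2.2) + (0.2)·(0.2)) / 4 = 8.8/4 = 2.2
  Sample standard deviations s_i = √(s[i,i]):
  s(U) = √(7.7) = 2.7749
  s(V) = √(2.2) = 1.4832

Step 3 — r_{ij} = s_{ij} / (s_i · s_j):
  r[U,U] = 1 (diagonal).
  r[U,V] = -3.3 / (2.7749 · 1.4832) = -3.3 / 4.1158 = -0.8018
  r[V,V] = 1 (diagonal).

R is symmetric with unit diagonal. Assembling:

R = [[1, -0.8018],
 [-0.8018, 1]]


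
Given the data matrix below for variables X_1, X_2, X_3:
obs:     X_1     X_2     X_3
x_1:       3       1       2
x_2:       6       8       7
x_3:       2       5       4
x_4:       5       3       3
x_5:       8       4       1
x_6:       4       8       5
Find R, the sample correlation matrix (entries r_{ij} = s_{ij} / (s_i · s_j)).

Step 1 — column means:
  mean(X_1) = (3 + 6 + 2 + 5 + 8 + 4) / 6 = 28/6 = 4.6667
  mean(X_2) = (1 + 8 + 5 + 3 + 4 + 8) / 6 = 29/6 = 4.8333
  mean(X_3) = (2 + 7 + 4 + 3 + 1 + 5) / 6 = 22/6 = 3.6667

Step 2 — sample variances and covariances s[i,j] = (1/(n-1)) · Σ_k (x_{k,i} - mean_i) · (x_{k,j} - mean_j), with n-1 = 5:
  s[X_1,X_1] = ((-1.6667)·(-1.6667) + (1.3333)·(1.3333) + (-2.6667)·(-2.6667) + (0.3333)·(0.3333) + (3.3333)·(3.3333) + (-0.6667)·(-0.6667)) / 5 = 23.3333/5 = 4.6667
  s[X_1,X_2] = ((-1.6667)·(-3.8333) + (1.3333)·(3.1667) + (-2.6667)·(0.1667) + (0.3333)·(-1.8333) + (3.3333)·(-0.8333) + (-0.6667)·(3.1667)) / 5 = 4.6667/5 = 0.9333
  s[X_1,X_3] = ((-1.6667)·(-1.6667) + (1.3333)·(3.3333) + (-2.6667)·(0.3333) + (0.3333)·(-0.6667) + (3.3333)·(-2.6667) + (-0.6667)·(1.3333)) / 5 = -3.6667/5 = -0.7333
  s[X_2,X_2] = ((-3.8333)·(-3.8333) + (3.1667)·(3.1667) + (0.1667)·(0.1667) + (-1.8333)·(-1.8333) + (-0.8333)·(-0.8333) + (3.1667)·(3.1667)) / 5 = 38.8333/5 = 7.7667
  s[X_2,X_3] = ((-3.8333)·(-1.6667) + (3.1667)·(3.3333) + (0.1667)·(0.3333) + (-1.8333)·(-0.6667) + (-0.8333)·(-2.6667) + (3.1667)·(1.3333)) / 5 = 24.6667/5 = 4.9333
  s[X_3,X_3] = ((-1.6667)·(-1.6667) + (3.3333)·(3.3333) + (0.3333)·(0.3333) + (-0.6667)·(-0.6667) + (-2.6667)·(-2.6667) + (1.3333)·(1.3333)) / 5 = 23.3333/5 = 4.6667
  Sample standard deviations s_i = √(s[i,i]):
  s(X_1) = √(4.6667) = 2.1602
  s(X_2) = √(7.7667) = 2.7869
  s(X_3) = √(4.6667) = 2.1602

Step 3 — r_{ij} = s_{ij} / (s_i · s_j):
  r[X_1,X_1] = 1 (diagonal).
  r[X_1,X_2] = 0.9333 / (2.1602 · 2.7869) = 0.9333 / 6.0203 = 0.155
  r[X_1,X_3] = -0.7333 / (2.1602 · 2.1602) = -0.7333 / 4.6667 = -0.1571
  r[X_2,X_2] = 1 (diagonal).
  r[X_2,X_3] = 4.9333 / (2.7869 · 2.1602) = 4.9333 / 6.0203 = 0.8194
  r[X_3,X_3] = 1 (diagonal).

R is symmetric with unit diagonal. Assembling:

R = [[1, 0.155, -0.1571],
 [0.155, 1, 0.8194],
 [-0.1571, 0.8194, 1]]


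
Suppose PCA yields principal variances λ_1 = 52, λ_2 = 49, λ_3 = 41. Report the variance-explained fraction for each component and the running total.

Step 1 — total variance = trace(Sigma) = Σ λ_i = 52 + 49 + 41 = 142.

Step 2 — fraction explained by component i = λ_i / Σ λ:
  PC1: 52/142 = 0.3662
  PC2: 49/142 = 0.3451
  PC3: 41/142 = 0.2887

Step 3 — cumulative fraction after k components = (λ_1 + ... + λ_k) / Σ λ:
  k = 1: 52/142 = 0.3662
  k = 2: (52 + 49)/142 = 101/142 = 0.7113
  k = 3: (52 + 49 + 41)/142 = 142/142 = 1

Summary (fraction, with percent):

explained: PC1 0.3662 (36.62%), PC2 0.3451 (34.51%), PC3 0.2887 (28.87%);  cumulative: 0.3662, 0.7113, 1


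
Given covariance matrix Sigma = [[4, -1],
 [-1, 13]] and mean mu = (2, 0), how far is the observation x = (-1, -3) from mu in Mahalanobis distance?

Step 1 — centre the observation: (x - mu) = (-3, -3).

Step 2 — invert Sigma. det(Sigma) = 4·13 - (-1)² = 51.
  Sigma^{-1} = (1/det) · [[d, -b], [-b, a]] = [[0.2549, 0.0196],
 [0.0196, 0.0784]].

Step 3 — form the quadratic (x - mu)^T · Sigma^{-1} · (x - mu):
  Sigma^{-1} · (x - mu) = (-0.8235, -0.2941).
  (x - mu)^T · [Sigma^{-1} · (x - mu)] = (-3)·(-0.8235) + (-3)·(-0.2941) = 3.3529.

Step 4 — take square root: d = √(3.3529) ≈ 1.8311.

d(x, mu) = √(3.3529) ≈ 1.8311


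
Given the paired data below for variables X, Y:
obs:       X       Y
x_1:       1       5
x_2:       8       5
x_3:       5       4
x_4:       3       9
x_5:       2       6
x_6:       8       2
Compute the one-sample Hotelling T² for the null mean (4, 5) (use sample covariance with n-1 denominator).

Step 1 — sample mean vector:
  mean(X) = (1 + 8 + 5 + 3 + 2 + 8) / 6 = 27/6 = 4.5
  mean(Y) = (5 + 5 + 4 + 9 + 6 + 2) / 6 = 31/6 = 5.1667
  x̄ = (4.5, 5.1667),  deviation x̄ - mu_0 = (4.5, 5.1667) - (4, 5) = (0.5, 0.1667).

Step 2 — sample covariance matrix, S[i,j] = (1/(n-1)) · Σ_k (x_{k,i} - mean_i) · (x_{k,j} - mean_j), divisor n-1 = 5:
  S[X,X] = ((-3.5)·(-3.5) + (3.5)·(3.5) + (0.5)·(0.5) + (-1.5)·(-1.5) + (-2.5)·(-2.5) + (3.5)·(3.5)) / 5 = 45.5/5 = 9.1
  S[X,Y] = ((-3.5)·(-0.1667) + (3.5)·(-0.1667) + (0.5)·(-1.1667) + (-1.5)·(3.8333) + (-2.5)·(0.8333) + (3.5)·(-3.1667)) / 5 = -19.5/5 = -3.9
  S[Y,Y] = ((-0.1667)·(-0.1667) + (-0.1667)·(-0.1667) + (-1.1667)·(-1.1667) + (3.8333)·(3.8333) + (0.8333)·(0.8333) + (-3.1667)·(-3.1667)) / 5 = 26.8333/5 = 5.3667
  S = [[9.1, -3.9],
 [-3.9, 5.3667]].

Step 3 — invert S. det(S) = 9.1·5.3667 - (-3.9)² = 33.6267.
  S^{-1} = (1/det) · [[d, -b], [-b, a]] = [[0.1596, 0.116],
 [0.116, 0.2706]].

Step 4 — quadratic form (x̄ - mu_0)^T · S^{-1} · (x̄ - mu_0):
  S^{-1} · (x̄ - mu_0) = (0.0991, 0.1031),
  (x̄ - mu_0)^T · [...] = (0.5)·(0.0991) + (0.1667)·(0.1031) = 0.0667.

Step 5 — scale by n: T² = 6 · 0.0667 = 0.4005.

T² ≈ 0.4005
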